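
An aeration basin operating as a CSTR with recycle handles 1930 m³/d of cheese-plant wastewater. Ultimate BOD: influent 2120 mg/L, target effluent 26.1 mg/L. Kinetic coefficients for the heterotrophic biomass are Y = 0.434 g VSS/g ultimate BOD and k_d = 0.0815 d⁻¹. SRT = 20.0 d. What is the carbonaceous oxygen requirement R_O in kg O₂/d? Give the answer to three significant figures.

Correct the yield for decay: Y_obs = Y/(1 + k_d θ_c) = 0.434 / (1 + 0.0815 × 20.0) = 0.434 / 2.630 = 0.1650.
Q·(S₀ − S) = 1930 × (2120 − 26.1) × 10⁻³ = 4041 kg/d removed.
Biomass synthesised: P_X = Y_obs × 4041 = 666.9 kg VSS/d.
R_O = Q·(S₀ − S) − 1.42·P_X = 4041 − 1.42 × 666.9 = 3094 kg O₂/d.

R_O ≈ 3090 kg O₂/d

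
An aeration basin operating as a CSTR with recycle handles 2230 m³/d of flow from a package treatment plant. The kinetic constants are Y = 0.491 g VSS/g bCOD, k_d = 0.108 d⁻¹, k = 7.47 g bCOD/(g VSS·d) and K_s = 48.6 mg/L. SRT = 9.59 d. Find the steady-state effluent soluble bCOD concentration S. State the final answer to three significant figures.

S ≈ 2.99 mg/L

For a completely mixed reactor with recycle the Lawrence–McCarty relation gives S = K_s·(1 + k_d·θ_c) / [θ_c·(Y·k − k_d) − 1] = 48.6 × (1 + 0.108 × 9.59) / [9.59 × (0.491 × 7.47 − 0.108) − 1] = 98.94 / 33.14 = 2.986 mg/L.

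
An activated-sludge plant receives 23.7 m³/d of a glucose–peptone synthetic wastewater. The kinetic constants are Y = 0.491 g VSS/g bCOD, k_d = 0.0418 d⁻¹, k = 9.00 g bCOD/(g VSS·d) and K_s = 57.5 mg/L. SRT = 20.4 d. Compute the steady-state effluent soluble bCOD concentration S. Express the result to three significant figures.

From the Monod/SRT balance for a CMAS, S = K_s·(1+k_d θ_c)/[θ_c·(Y k − k_d) − 1] = 57.5 × (1 + 0.0418 × 20.4) / [20.4 × (0.491 × 9.00 − 0.0418) − 1] = 106.5 / 88.29 = 1.207 mg/L.

S ≈ 1.21 mg/L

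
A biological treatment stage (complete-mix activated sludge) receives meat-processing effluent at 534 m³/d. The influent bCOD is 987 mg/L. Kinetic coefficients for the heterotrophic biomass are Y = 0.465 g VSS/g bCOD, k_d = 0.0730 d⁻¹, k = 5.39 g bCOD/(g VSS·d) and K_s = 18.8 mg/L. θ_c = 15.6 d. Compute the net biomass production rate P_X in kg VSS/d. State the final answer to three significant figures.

Effluent substrate depends only on kinetics and SRT: S = K_s(1 + k_d θ_c) / [θ_c(Yk − k_d) − 1] = 18.8 × (1 + 0.0730 × 15.6) / [15.6 × (0.465 × 5.39 − 0.0730) − 1] = 40.21 / 36.96 = 1.088 mg/L.
Correct the yield for decay: Y_obs = Y/(1 + k_d θ_c) = 0.465 / (1 + 0.0730 × 15.6) = 0.465 / 2.139 = 0.2174.
Substrate removed = Q·(S₀ − S) = 534 m³/d × (987 − 1.09) g/m³ = 5.26×10^5 g/d = 526.5 kg/d.
Net biomass production P_X = Y_obs × Q·(S₀ − S) = 0.2174 × 526.5 = 114.5 kg VSS/d.

P_X ≈ 114 kg VSS/d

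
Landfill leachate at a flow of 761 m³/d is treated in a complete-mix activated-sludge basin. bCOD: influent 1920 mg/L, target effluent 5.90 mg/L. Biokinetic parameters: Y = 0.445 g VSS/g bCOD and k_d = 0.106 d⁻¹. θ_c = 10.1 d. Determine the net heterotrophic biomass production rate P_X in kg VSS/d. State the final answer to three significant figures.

The observed yield is Y_obs = Y/(1 + k_d·θ_c) = 0.445 / (1 + 0.106 × 10.1) = 0.445 / 2.071 = 0.2149 g VSS per g bCOD removed.
Substrate removed = Q·(S₀ − S) = 761 m³/d × (1920 − 5.90) g/m³ = 1.46×10^6 g/d = 1457 kg/d.
Biomass produced: P_X = Y_obs·Q·ΔS = 0.2149 × 1457 ≈ 313.0 kg VSS/d.

P_X ≈ 313 kg VSS/d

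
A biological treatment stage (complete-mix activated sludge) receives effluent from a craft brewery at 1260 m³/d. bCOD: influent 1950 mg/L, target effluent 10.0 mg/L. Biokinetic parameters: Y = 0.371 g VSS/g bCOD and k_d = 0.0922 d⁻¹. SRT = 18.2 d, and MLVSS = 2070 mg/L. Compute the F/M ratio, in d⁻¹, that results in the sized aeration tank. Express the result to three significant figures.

F/M ≈ 0.399 d⁻¹

Steady-state biomass mass balance: V·X·(1 + k_d·θ_c) = Y·Q·(S₀ − S)·θ_c, so V = 0.371 × 1260 × (1950 − 10.0) × 18.2 / [2070 × (1 + 0.0922 × 18.2)] = 1.65×10^7 / 5544 = 2977 m³.
F/M = applied load / biomass = Q·S₀/(V·X) = 1260 × 1950 / (2977 × 2070) = 0.3987 d⁻¹.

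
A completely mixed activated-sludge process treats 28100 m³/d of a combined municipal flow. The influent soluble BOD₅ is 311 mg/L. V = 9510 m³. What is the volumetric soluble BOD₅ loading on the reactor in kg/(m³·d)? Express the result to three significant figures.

Volumetric loading L_v = Q·S₀ / V = 28100 × 311 g/m³ / 9510 m³ = 918.9 g/(m³·d) = 0.9189 kg soluble BOD₅/(m³·d).

L_v ≈ 0.919 kg soluble BOD₅/(m³·d)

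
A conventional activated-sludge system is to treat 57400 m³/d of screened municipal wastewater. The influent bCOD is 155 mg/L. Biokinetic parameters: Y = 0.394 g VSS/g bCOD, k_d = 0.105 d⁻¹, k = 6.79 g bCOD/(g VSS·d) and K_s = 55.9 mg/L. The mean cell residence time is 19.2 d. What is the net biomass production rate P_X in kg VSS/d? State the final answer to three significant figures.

Effluent substrate depends only on kinetics and SRT: S = K_s(1 + k_d θ_c) / [θ_c(Yk − k_d) − 1] = 55.9 × (1 + 0.105 × 19.2) / [19.2 × (0.394 × 6.79 − 0.105) − 1] = 168.6 / 48.35 = 3.487 mg/L.
Correct the yield for decay: Y_obs = Y/(1 + k_d θ_c) = 0.394 / (1 + 0.105 × 19.2) = 0.394 / 3.016 = 0.1306.
Mass of bCOD removed per day: Q(S₀ − S) = 57400 × 151.5 g/m³ = 8697 kg/d.
So the net sludge growth is P_X = 0.1306 × 8697 = 1136 kg VSS/d.

P_X ≈ 1140 kg VSS/d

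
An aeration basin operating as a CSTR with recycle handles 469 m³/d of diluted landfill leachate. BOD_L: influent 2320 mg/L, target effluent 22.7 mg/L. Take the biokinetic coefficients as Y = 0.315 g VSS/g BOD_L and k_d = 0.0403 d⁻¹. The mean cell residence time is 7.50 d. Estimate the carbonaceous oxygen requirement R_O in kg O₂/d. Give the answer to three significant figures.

R_O ≈ 707 kg O₂/d

Observed yield with endogenous decay: Y_obs = Y / (1 + k_d·θ_c) = 0.315 / (1 + 0.0403 × 7.50) = 0.315 / 1.302 = 0.2419 g VSS/g BOD_L.
ΔS = 2320 − 22.7 = 2297 mg/L, so the substrate removal rate is 469 × 2297/1000 = 1077 kg BOD_L/d.
Biomass synthesised: P_X = Y_obs × 1077 = 260.6 kg VSS/d.
R_O = Q·(S₀ − S) − 1.42·P_X = 1077 − 1.42 × 260.6 = 707.4 kg O₂/d.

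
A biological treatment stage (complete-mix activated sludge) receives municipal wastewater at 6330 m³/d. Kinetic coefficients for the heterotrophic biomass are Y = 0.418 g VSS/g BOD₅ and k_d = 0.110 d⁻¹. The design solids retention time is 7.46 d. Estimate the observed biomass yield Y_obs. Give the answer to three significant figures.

Y_obs ≈ 0.230 g VSS/g BOD₅

Y_obs = Y / (1 + k_d θ_c) = 0.418 / (1 + 0.110 × 7.46) = 0.418 / 1.821 = 0.2296.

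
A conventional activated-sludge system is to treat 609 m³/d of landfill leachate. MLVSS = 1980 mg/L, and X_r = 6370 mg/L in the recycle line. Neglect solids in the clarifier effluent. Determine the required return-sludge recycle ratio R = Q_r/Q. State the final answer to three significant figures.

Mass balance around the secondary clarifier (neglecting effluent solids): R = X / (X_r − X) = 1980 / (6370 − 1980) = 0.4510.

R ≈ 0.451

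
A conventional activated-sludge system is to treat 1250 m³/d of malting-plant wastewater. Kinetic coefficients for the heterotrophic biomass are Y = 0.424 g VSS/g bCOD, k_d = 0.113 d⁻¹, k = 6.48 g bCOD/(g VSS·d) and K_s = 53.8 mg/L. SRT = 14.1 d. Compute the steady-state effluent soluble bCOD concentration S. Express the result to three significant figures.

S ≈ 3.86 mg/L

From the Monod/SRT balance for a CMAS, S = K_s·(1+k_d θ_c)/[θ_c·(Y k − k_d) − 1] = 53.8 × (1 + 0.113 × 14.1) / [14.1 × (0.424 × 6.48 − 0.113) − 1] = 139.5 / 36.15 = 3.860 mg/L.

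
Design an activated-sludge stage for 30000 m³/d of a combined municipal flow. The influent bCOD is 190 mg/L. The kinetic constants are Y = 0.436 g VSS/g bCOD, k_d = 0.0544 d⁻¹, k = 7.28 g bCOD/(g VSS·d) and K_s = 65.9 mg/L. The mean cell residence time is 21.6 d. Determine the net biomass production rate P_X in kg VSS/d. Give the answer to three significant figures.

For a completely mixed reactor with recycle the Lawrence–McCarty relation gives S = K_s·(1 + k_d·θ_c) / [θ_c·(Y·k − k_d) − 1] = 65.9 × (1 + 0.0544 × 21.6) / [21.6 × (0.436 × 7.28 − 0.0544) − 1] = 143.3 / 66.39 = 2.159 mg/L.
Y_obs = Y / (1 + k_d θ_c) = 0.436 / (1 + 0.0544 × 21.6) = 0.436 / 2.175 = 0.2005.
ΔS = 190 − 2.16 = 187.8 mg/L, so the substrate removal rate is 30000 × 187.8/1000 = 5635 kg bCOD/d.
Net biomass production P_X = Y_obs × Q·(S₀ − S) = 0.2005 × 5635 = 1130 kg VSS/d.

P_X ≈ 1130 kg VSS/d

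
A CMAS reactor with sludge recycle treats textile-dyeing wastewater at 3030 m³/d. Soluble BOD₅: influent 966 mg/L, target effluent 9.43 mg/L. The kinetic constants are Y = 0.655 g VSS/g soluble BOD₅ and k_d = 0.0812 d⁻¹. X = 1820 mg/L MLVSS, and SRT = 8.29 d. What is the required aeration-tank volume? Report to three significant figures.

Rearranging the biomass balance for a CMAS with decay, V = Y·Q·ΔS·θ_c / [X·(1+k_d θ_c)] = 0.655 × 3030 × (966 − 9.43) × 8.29 / [1820 × (1 + 0.0812 × 8.29)] = 1.57×10^7 / 3045 = 5168 m³.

V ≈ 5170 m³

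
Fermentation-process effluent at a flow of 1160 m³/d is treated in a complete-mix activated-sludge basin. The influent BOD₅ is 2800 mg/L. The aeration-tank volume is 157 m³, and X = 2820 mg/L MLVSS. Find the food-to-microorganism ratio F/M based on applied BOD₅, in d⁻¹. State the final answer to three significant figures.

F/M ≈ 7.34 d⁻¹

F/M = applied load / biomass = Q·S₀/(V·X) = 1160 × 2800 / (157.0 × 2820) = 7.336 d⁻¹.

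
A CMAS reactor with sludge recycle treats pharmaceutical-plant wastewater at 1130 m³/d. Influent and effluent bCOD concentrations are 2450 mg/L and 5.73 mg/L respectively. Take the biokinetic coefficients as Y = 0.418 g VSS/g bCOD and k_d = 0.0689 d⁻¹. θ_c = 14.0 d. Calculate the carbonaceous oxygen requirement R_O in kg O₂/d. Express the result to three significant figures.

The observed yield is Y_obs = Y/(1 + k_d·θ_c) = 0.418 / (1 + 0.0689 × 14.0) = 0.418 / 1.965 = 0.2128 g VSS per g bCOD removed.
Mass of bCOD removed per day: Q(S₀ − S) = 1130 × 2444 g/m³ = 2762 kg/d.
Biomass synthesised: P_X = Y_obs × 2762 = 587.7 kg VSS/d.
R_O = Q·(S₀ − S) − 1.42·P_X = 2762 − 1.42 × 587.7 = 1928 kg O₂/d.

R_O ≈ 1930 kg O₂/d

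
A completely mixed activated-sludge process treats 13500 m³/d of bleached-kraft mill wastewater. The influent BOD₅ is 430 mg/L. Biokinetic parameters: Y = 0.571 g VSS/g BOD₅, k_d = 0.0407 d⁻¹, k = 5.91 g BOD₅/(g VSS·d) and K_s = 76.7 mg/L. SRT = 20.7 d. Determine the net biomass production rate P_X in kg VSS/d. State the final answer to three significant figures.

P_X ≈ 1790 kg VSS/d

For a completely mixed reactor with recycle the Lawrence–McCarty relation gives S = K_s·(1 + k_d·θ_c) / [θ_c·(Y·k − k_d) − 1] = 76.7 × (1 + 0.0407 × 20.7) / [20.7 × (0.571 × 5.91 − 0.0407) − 1] = 141.3 / 68.01 = 2.078 mg/L.
Y_obs = Y / (1 + k_d θ_c) = 0.571 / (1 + 0.0407 × 20.7) = 0.571 / 1.842 = 0.3099.
ΔS = 430 − 2.08 = 427.9 mg/L, so the substrate removal rate is 13500 × 427.9/1000 = 5777 kg BOD₅/d.
P_X = Y_obs · Q(S₀ − S) = 0.3099 × 5777 = 1790 kg VSS/d.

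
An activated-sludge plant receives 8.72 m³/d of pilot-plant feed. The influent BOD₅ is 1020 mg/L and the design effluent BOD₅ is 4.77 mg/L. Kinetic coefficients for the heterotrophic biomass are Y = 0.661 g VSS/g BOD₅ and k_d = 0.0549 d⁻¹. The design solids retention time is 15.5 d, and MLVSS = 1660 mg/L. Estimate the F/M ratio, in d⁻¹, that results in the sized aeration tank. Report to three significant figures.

Rearranging the biomass balance for a CMAS with decay, V = Y·Q·ΔS·θ_c / [X·(1+k_d θ_c)] = 0.661 × 8.72 × (1020 − 4.77) × 15.5 / [1660 × (1 + 0.0549 × 15.5)] = 9.07×10^4 / 3073 = 29.52 m³.
Food-to-microorganism ratio F/M = Q S₀ / (V X) = 8.72 × 1020 / (29.52 × 1660) = 0.1815 d⁻¹.

F/M ≈ 0.182 d⁻¹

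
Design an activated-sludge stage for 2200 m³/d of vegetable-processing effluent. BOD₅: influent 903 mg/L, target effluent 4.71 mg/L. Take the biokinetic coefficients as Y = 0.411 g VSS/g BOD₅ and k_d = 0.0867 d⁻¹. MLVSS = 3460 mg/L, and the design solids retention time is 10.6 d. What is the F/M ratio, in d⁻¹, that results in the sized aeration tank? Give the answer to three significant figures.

Steady-state biomass mass balance: V·X·(1 + k_d·θ_c) = Y·Q·(S₀ − S)·θ_c, so V = 0.411 × 2200 × (903 − 4.71) × 10.6 / [3460 × (1 + 0.0867 × 10.6)] = 8.61×10^6 / 6640 = 1297 m³.
Food-to-microorganism ratio F/M = Q S₀ / (V X) = 2200 × 903 / (1297 × 3460) = 0.4428 d⁻¹.

F/M ≈ 0.443 d⁻¹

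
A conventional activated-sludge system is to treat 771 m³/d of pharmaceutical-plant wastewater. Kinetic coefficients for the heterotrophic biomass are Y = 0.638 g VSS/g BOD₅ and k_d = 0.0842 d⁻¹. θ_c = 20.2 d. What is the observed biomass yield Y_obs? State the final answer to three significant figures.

Correct the yield for decay: Y_obs = Y/(1 + k_d θ_c) = 0.638 / (1 + 0.0842 × 20.2) = 0.638 / 2.701 = 0.2362.

Y_obs ≈ 0.236 g VSS/g BOD₅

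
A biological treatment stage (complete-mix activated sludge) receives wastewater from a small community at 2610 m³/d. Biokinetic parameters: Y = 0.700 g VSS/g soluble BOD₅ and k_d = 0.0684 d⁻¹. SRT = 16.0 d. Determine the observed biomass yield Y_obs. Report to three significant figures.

Correct the yield for decay: Y_obs = Y/(1 + k_d θ_c) = 0.700 / (1 + 0.0684 × 16.0) = 0.700 / 2.094 = 0.3342.

Y_obs ≈ 0.334 g VSS/g soluble BOD₅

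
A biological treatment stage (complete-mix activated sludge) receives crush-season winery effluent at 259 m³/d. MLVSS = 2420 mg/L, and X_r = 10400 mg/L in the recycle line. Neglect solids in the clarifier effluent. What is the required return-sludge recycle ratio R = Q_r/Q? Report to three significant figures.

Solids balance on the clarifier gives (1+R)X = R·X_r, so R = X/(X_r − X) = 2420 / (10400 − 2420) = 0.3033.

R ≈ 0.303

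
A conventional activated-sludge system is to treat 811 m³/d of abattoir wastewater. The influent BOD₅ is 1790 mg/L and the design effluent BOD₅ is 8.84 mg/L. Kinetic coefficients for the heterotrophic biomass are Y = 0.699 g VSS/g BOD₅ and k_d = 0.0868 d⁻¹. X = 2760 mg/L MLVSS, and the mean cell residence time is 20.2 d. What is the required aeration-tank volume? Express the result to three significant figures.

From the SRT design equation V = Y Q (S₀−S) θ_c / [X (1 + k_d θ_c)] = 0.699 × 811 × (1790 − 8.84) × 20.2 / [2760 × (1 + 0.0868 × 20.2)] = 2.04×10^7 / 7599 = 2684 m³.

V ≈ 2680 m³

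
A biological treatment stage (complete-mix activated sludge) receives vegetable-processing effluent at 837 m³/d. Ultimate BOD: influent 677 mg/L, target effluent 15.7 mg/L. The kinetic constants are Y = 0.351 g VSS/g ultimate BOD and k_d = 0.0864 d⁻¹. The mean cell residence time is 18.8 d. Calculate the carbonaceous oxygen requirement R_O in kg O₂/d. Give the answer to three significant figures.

R_O ≈ 448 kg O₂/d

The observed yield is Y_obs = Y/(1 + k_d·θ_c) = 0.351 / (1 + 0.0864 × 18.8) = 0.351 / 2.624 = 0.1337 g VSS per g ultimate BOD removed.
ΔS = 677 − 15.7 = 661.3 mg/L, so the substrate removal rate is 837 × 661.3/1000 = 553.5 kg ultimate BOD/d.
Net sludge production P_X = 0.1337 × 553.5 = 74.03 kg VSS/d.
R_O = Q·ΔS − 1.42 P_X = 553.5 − 105.1 = 448.4 kg O₂/d.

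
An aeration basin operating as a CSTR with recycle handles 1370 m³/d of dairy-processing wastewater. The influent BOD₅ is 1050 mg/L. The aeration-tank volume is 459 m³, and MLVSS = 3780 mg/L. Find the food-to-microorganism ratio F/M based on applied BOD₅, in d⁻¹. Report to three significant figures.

F/M ≈ 0.829 d⁻¹

Food-to-microorganism ratio F/M = Q S₀ / (V X) = 1370 × 1050 / (459.0 × 3780) = 0.8291 d⁻¹.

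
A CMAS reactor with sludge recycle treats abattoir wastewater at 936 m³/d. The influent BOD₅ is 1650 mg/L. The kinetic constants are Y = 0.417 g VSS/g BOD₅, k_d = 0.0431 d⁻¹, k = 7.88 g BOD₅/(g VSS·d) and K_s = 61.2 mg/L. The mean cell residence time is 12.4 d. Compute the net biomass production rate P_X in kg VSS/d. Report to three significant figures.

P_X ≈ 419 kg VSS/d

For a completely mixed reactor with recycle the Lawrence–McCarty relation gives S = K_s·(1 + k_d·θ_c) / [θ_c·(Y·k − k_d) − 1] = 61.2 × (1 + 0.0431 × 12.4) / [12.4 × (0.417 × 7.88 − 0.0431) − 1] = 93.91 / 39.21 = 2.395 mg/L.
The observed yield is Y_obs = Y/(1 + k_d·θ_c) = 0.417 / (1 + 0.0431 × 12.4) = 0.417 / 1.534 = 0.2718 g VSS per g BOD₅ removed.
Q·(S₀ − S) = 936 × (1650 − 2.39) × 10⁻³ = 1542 kg/d removed.
Biomass produced: P_X = Y_obs·Q·ΔS = 0.2718 × 1542 ≈ 419.1 kg VSS/d.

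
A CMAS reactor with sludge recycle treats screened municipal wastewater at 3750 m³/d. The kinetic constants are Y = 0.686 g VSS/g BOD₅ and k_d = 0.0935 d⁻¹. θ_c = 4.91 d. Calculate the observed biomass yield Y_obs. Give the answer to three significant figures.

Observed yield with endogenous decay: Y_obs = Y / (1 + k_d·θ_c) = 0.686 / (1 + 0.0935 × 4.91) = 0.686 / 1.459 = 0.4702 g VSS/g BOD₅.

Y_obs ≈ 0.470 g VSS/g BOD₅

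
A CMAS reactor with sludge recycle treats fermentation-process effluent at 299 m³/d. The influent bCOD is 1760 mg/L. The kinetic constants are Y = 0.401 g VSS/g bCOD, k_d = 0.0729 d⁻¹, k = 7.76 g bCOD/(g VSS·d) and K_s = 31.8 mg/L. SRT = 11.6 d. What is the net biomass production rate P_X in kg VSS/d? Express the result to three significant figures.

For a completely mixed reactor with recycle the Lawrence–McCarty relation gives S = K_s·(1 + k_d·θ_c) / [θ_c·(Y·k − k_d) − 1] = 31.8 × (1 + 0.0729 × 11.6) / [11.6 × (0.401 × 7.76 − 0.0729) − 1] = 58.69 / 34.25 = 1.714 mg/L.
Correct the yield for decay: Y_obs = Y/(1 + k_d θ_c) = 0.401 / (1 + 0.0729 × 11.6) = 0.401 / 1.846 = 0.2173.
ΔS = 1760 − 1.71 = 1758 mg/L, so the substrate removal rate is 299 × 1758/1000 = 525.7 kg bCOD/d.
P_X = Y_obs · Q(S₀ − S) = 0.2173 × 525.7 = 114.2 kg VSS/d.

P_X ≈ 114 kg VSS/d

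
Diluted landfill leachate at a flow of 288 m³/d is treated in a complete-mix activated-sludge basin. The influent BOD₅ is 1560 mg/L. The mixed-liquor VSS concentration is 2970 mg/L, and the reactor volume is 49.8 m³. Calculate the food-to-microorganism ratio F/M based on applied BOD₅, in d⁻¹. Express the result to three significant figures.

F/M ≈ 3.04 d⁻¹

Food-to-microorganism ratio F/M = Q S₀ / (V X) = 288 × 1560 / (49.80 × 2970) = 3.038 d⁻¹.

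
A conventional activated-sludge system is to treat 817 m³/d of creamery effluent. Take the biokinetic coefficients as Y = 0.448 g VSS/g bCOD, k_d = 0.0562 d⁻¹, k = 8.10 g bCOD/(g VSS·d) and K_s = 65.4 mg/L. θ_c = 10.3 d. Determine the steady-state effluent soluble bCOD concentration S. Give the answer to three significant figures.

From the Monod/SRT balance for a CMAS, S = K_s·(1+k_d θ_c)/[θ_c·(Y k − k_d) − 1] = 65.4 × (1 + 0.0562 × 10.3) / [10.3 × (0.448 × 8.10 − 0.0562) − 1] = 103.3 / 35.80 = 2.884 mg/L.

S ≈ 2.88 mg/L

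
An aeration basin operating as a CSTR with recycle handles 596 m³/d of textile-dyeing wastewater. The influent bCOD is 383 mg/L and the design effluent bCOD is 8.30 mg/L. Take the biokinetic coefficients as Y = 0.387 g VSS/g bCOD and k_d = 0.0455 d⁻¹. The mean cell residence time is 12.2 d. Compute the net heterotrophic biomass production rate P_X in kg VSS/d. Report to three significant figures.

P_X ≈ 55.6 kg VSS/d

Observed yield with endogenous decay: Y_obs = Y / (1 + k_d·θ_c) = 0.387 / (1 + 0.0455 × 12.2) = 0.387 / 1.555 = 0.2489 g VSS/g bCOD.
ΔS = 383 − 8.30 = 374.7 mg/L, so the substrate removal rate is 596 × 374.7/1000 = 223.3 kg bCOD/d.
Net biomass production P_X = Y_obs × Q·(S₀ − S) = 0.2489 × 223.3 = 55.58 kg VSS/d.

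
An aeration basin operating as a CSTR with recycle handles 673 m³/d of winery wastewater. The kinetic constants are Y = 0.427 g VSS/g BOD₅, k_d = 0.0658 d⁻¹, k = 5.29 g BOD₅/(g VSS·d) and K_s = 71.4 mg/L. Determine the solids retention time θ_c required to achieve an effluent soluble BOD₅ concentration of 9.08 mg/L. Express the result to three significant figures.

From 1/θ_c = Y·k·S/(K_s + S) − k_d: Y·k·S/(K_s+S) = 0.427 × 5.29 × 9.08 / (71.4 + 9.08) = 0.2548 d⁻¹.
Then 1/θ_c = μ − k_d = 0.2548 − 0.0658 = 0.1890 d⁻¹, giving θ_c = 5.290 d.

θ_c ≈ 5.29 d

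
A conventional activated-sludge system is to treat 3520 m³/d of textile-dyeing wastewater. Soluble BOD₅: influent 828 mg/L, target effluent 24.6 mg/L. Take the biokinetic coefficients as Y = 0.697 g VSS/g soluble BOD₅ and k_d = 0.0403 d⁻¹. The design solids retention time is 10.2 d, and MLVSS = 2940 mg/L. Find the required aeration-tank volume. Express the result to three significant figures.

From the SRT design equation V = Y Q (S₀−S) θ_c / [X (1 + k_d θ_c)] = 0.697 × 3520 × (828 − 24.6) × 10.2 / [2940 × (1 + 0.0403 × 10.2)] = 2.01×10^7 / 4149 = 4846 m³.

V ≈ 4850 m³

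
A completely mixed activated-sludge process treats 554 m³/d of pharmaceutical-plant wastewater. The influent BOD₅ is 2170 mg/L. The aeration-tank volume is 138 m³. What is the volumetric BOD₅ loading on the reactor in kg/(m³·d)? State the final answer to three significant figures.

L_v ≈ 8.71 kg BOD₅/(m³·d)

Applied BOD₅ load per unit volume = Q·S₀/V = (554 × 2170/1000)/138.0 = 8.711 kg BOD₅·m⁻³·d⁻¹.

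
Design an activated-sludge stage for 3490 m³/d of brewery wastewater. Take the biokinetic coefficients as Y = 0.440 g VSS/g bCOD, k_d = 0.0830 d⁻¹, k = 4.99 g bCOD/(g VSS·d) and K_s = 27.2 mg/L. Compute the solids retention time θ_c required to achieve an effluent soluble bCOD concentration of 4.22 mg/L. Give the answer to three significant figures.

From 1/θ_c = Y·k·S/(K_s + S) − k_d: Y·k·S/(K_s+S) = 0.440 × 4.99 × 4.22 / (27.2 + 4.22) = 0.2949 d⁻¹.
1/θ_c = 0.2949 − 0.0830 = 0.2119 d⁻¹, so θ_c = 4.719 d.

θ_c ≈ 4.72 d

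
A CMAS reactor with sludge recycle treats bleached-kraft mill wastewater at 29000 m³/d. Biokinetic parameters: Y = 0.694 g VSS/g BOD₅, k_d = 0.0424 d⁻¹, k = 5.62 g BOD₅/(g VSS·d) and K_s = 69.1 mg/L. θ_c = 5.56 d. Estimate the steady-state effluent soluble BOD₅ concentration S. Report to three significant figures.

From the Monod/SRT balance for a CMAS, S = K_s·(1+k_d θ_c)/[θ_c·(Y k − k_d) − 1] = 69.1 × (1 + 0.0424 × 5.56) / [5.56 × (0.694 × 5.62 − 0.0424) − 1] = 85.39 / 20.45 = 4.176 mg/L.

S ≈ 4.18 mg/L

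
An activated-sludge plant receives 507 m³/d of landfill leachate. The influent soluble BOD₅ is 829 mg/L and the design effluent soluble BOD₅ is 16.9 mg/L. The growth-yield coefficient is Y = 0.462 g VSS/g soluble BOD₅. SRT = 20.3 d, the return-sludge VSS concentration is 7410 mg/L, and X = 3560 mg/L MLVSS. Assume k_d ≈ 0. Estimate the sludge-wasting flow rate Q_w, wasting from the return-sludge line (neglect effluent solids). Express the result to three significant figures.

Q_w ≈ 25.7 m³/d

V·X = Y·Q·ΔS·θ_c gives V = 0.462 × 507 × (829 − 16.9) × 20.3 / 3560 = 1085 m³.
Q_w = (V·X)/(θ_c X_r) = 1085 × 3560 / (20.3 × 7410) = 25.67 m³/d.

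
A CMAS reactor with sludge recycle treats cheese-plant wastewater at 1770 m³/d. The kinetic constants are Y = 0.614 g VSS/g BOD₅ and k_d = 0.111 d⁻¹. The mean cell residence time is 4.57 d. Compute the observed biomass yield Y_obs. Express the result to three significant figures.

Y_obs ≈ 0.407 g VSS/g BOD₅

Y_obs = Y / (1 + k_d θ_c) = 0.614 / (1 + 0.111 × 4.57) = 0.614 / 1.507 = 0.4074.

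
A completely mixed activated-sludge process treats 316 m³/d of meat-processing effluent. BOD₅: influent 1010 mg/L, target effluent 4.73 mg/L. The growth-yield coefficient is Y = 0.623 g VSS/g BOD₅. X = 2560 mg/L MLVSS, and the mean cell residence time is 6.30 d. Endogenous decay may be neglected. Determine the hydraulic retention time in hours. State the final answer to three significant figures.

Biomass mass balance (decay neglected): V·X = Y·Q·(S₀ − S)·θ_c, so V = 0.623 × 316 × (1010 − 4.73) × 6.30 / 2560 = 487.0 m³.
τ = V/Q = 487.0/316 = 1.541 d, or 36.99 h.

τ ≈ 37.0 h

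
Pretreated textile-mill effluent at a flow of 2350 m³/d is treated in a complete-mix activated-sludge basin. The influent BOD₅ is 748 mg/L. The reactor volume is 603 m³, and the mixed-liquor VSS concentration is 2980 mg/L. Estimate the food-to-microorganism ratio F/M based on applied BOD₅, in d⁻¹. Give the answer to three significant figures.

Food-to-microorganism ratio F/M = Q S₀ / (V X) = 2350 × 748 / (603.0 × 2980) = 0.9782 d⁻¹.

F/M ≈ 0.978 d⁻¹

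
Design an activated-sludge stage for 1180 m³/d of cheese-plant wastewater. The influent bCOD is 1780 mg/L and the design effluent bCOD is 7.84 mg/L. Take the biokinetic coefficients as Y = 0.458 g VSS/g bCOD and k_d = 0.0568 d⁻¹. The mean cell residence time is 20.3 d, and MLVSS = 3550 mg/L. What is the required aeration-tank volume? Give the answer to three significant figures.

From the SRT design equation V = Y Q (S₀−S) θ_c / [X (1 + k_d θ_c)] = 0.458 × 1180 × (1780 − 7.84) × 20.3 / [3550 × (1 + 0.0568 × 20.3)] = 1.94×10^7 / 7643 = 2544 m³.

V ≈ 2540 m³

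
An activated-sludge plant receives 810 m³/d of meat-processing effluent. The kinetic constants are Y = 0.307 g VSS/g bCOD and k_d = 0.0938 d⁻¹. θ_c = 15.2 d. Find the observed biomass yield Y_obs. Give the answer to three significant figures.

Correct the yield for decay: Y_obs = Y/(1 + k_d θ_c) = 0.307 / (1 + 0.0938 × 15.2) = 0.307 / 2.426 = 0.1266.

Y_obs ≈ 0.127 g VSS/g bCOD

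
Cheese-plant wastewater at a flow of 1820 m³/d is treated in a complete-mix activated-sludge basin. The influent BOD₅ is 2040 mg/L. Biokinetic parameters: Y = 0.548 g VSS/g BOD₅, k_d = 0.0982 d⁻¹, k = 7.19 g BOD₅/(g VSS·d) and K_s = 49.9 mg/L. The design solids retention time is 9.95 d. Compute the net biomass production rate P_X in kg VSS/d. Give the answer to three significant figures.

For a completely mixed reactor with recycle the Lawrence–McCarty relation gives S = K_s·(1 + k_d·θ_c) / [θ_c·(Y·k − k_d) − 1] = 49.9 × (1 + 0.0982 × 9.95) / [9.95 × (0.548 × 7.19 − 0.0982) − 1] = 98.66 / 37.23 = 2.650 mg/L.
The observed yield is Y_obs = Y/(1 + k_d·θ_c) = 0.548 / (1 + 0.0982 × 9.95) = 0.548 / 1.977 = 0.2772 g VSS per g BOD₅ removed.
Mass of BOD₅ removed per day: Q(S₀ − S) = 1820 × 2037 g/m³ = 3708 kg/d.
So the net sludge growth is P_X = 0.2772 × 3708 = 1028 kg VSS/d.

P_X ≈ 1030 kg VSS/d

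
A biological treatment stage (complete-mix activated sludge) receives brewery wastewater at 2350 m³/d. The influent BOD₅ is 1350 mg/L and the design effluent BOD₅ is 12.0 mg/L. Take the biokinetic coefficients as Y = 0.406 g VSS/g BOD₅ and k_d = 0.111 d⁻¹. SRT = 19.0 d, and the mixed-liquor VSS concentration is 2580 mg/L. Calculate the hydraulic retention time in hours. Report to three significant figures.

Steady-state biomass mass balance: V·X·(1 + k_d·θ_c) = Y·Q·(S₀ − S)·θ_c, so V = 0.406 × 2350 × (1350 − 12.0) × 19.0 / [2580 × (1 + 0.111 × 19.0)] = 2.43×10^7 / 8021 = 3024 m³.
Hydraulic retention time τ = V/Q = 3024 / 2350 = 1.287 d = 30.88 h.

τ ≈ 30.9 h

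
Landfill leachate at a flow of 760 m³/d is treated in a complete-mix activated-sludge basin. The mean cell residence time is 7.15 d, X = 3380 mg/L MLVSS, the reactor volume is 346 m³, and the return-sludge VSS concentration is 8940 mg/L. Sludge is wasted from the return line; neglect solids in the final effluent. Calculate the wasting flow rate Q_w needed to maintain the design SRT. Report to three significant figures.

θ_c = V·X/(Q_w·X_r) when wasting from the recycle, so Q_w = V·X/(θ_c·X_r) = 346.0 × 3380 / (7.15 × 8940) = 18.30 m³/d.

Q_w ≈ 18.3 m³/d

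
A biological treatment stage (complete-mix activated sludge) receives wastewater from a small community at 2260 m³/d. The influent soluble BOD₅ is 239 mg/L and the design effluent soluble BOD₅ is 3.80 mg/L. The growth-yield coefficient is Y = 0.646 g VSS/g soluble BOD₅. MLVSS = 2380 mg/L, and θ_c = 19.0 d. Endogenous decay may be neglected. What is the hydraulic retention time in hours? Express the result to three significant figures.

V·X = Y·Q·ΔS·θ_c gives V = 0.646 × 2260 × (239 − 3.80) × 19.0 / 2380 = 2741 m³.
HRT = V/Q = 2741 m³ / 2260 m³·d⁻¹ = 1.213 d × 24 = 29.11 h.

τ ≈ 29.1 h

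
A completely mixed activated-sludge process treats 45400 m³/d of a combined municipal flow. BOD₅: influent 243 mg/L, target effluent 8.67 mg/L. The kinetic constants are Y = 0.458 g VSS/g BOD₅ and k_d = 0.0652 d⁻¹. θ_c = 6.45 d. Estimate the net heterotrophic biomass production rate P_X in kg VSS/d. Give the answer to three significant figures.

P_X ≈ 3430 kg VSS/d

Observed yield with endogenous decay: Y_obs = Y / (1 + k_d·θ_c) = 0.458 / (1 + 0.0652 × 6.45) = 0.458 / 1.421 = 0.3224 g VSS/g BOD₅.
Q·(S₀ − S) = 45400 × (243 − 8.67) × 10⁻³ = 10639 kg/d removed.
So the net sludge growth is P_X = 0.3224 × 10639 = 3430 kg VSS/d.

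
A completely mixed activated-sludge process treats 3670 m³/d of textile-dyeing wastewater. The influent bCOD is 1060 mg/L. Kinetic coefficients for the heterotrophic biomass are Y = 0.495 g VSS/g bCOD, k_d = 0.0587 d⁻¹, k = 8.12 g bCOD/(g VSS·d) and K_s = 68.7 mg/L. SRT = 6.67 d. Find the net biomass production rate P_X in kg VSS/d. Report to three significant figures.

P_X ≈ 1380 kg VSS/d

Effluent substrate depends only on kinetics and SRT: S = K_s(1 + k_d θ_c) / [θ_c(Yk − k_d) − 1] = 68.7 × (1 + 0.0587 × 6.67) / [6.67 × (0.495 × 8.12 − 0.0587) − 1] = 95.60 / 25.42 = 3.761 mg/L.
The observed yield is Y_obs = Y/(1 + k_d·θ_c) = 0.495 / (1 + 0.0587 × 6.67) = 0.495 / 1.392 = 0.3557 g VSS per g bCOD removed.
Mass of bCOD removed per day: Q(S₀ − S) = 3670 × 1056 g/m³ = 3876 kg/d.
P_X = Y_obs · Q(S₀ − S) = 0.3557 × 3876 = 1379 kg VSS/d.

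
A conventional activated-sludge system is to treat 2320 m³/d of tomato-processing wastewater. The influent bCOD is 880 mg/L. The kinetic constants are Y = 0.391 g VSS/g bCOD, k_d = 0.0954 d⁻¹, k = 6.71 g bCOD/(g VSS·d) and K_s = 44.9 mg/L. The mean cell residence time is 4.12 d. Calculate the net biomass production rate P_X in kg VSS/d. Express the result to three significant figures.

For a completely mixed reactor with recycle the Lawrence–McCarty relation gives S = K_s·(1 + k_d·θ_c) / [θ_c·(Y·k − k_d) − 1] = 44.9 × (1 + 0.0954 × 4.12) / [4.12 × (0.391 × 6.71 − 0.0954) − 1] = 62.55 / 9.416 = 6.643 mg/L.
The observed yield is Y_obs = Y/(1 + k_d·θ_c) = 0.391 / (1 + 0.0954 × 4.12) = 0.391 / 1.393 = 0.2807 g VSS per g bCOD removed.
Mass of bCOD removed per day: Q(S₀ − S) = 2320 × 873.4 g/m³ = 2026 kg/d.
P_X = Y_obs · Q(S₀ − S) = 0.2807 × 2026 = 568.7 kg VSS/d.

P_X ≈ 569 kg VSS/d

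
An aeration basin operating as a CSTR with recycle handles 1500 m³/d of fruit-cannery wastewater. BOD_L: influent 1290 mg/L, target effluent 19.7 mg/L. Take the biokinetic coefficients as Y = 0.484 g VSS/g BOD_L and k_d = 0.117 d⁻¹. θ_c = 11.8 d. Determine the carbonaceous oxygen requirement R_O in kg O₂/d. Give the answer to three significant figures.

R_O ≈ 1360 kg O₂/d

The observed yield is Y_obs = Y/(1 + k_d·θ_c) = 0.484 / (1 + 0.117 × 11.8) = 0.484 / 2.381 = 0.2033 g VSS per g BOD_L removed.
ΔS = 1290 − 19.7 = 1270 mg/L, so the substrate removal rate is 1500 × 1270/1000 = 1905 kg BOD_L/d.
Biomass synthesised: P_X = Y_obs × 1905 = 387.4 kg VSS/d.
R_O = Q·(S₀ − S) − 1.42·P_X = 1905 − 1.42 × 387.4 = 1355 kg O₂/d.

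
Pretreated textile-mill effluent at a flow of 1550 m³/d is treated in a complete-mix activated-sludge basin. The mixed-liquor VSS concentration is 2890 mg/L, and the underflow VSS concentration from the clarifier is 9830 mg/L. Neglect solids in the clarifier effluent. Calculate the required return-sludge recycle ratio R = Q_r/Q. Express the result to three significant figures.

R ≈ 0.416

Solids balance on the clarifier gives (1+R)X = R·X_r, so R = X/(X_r − X) = 2890 / (9830 − 2890) = 0.4164.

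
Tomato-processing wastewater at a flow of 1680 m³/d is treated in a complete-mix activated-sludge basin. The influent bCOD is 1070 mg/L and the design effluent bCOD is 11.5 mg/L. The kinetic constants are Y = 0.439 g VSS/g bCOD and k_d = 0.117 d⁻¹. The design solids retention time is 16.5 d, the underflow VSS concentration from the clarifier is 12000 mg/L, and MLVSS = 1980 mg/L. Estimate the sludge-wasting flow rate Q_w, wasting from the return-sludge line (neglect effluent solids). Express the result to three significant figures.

From the SRT design equation V = Y Q (S₀−S) θ_c / [X (1 + k_d θ_c)] = 0.439 × 1680 × (1070 − 11.5) × 16.5 / [1980 × (1 + 0.117 × 16.5)] = 1.29×10^7 / 5802 = 2220 m³.
Q_w = (V·X)/(θ_c X_r) = 2220 × 1980 / (16.5 × 12000) = 22.20 m³/d.

Q_w ≈ 22.2 m³/d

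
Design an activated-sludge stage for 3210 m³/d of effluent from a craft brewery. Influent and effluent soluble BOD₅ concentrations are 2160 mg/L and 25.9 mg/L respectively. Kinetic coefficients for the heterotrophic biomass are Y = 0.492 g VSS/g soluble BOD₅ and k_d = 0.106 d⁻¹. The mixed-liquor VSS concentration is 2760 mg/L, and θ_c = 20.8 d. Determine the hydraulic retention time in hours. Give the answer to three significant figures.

τ ≈ 59.3 h

From the SRT design equation V = Y Q (S₀−S) θ_c / [X (1 + k_d θ_c)] = 0.492 × 3210 × (2160 − 25.9) × 20.8 / [2760 × (1 + 0.106 × 20.8)] = 7.01×10^7 / 8845 = 7926 m³.
Hydraulic retention time τ = V/Q = 7926 / 3210 = 2.469 d = 59.26 h.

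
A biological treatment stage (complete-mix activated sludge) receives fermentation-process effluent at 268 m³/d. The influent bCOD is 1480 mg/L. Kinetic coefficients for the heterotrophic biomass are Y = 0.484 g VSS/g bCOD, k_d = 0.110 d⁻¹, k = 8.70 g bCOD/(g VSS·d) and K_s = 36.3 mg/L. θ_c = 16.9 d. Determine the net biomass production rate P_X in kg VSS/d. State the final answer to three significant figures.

For a completely mixed reactor with recycle the Lawrence–McCarty relation gives S = K_s·(1 + k_d·θ_c) / [θ_c·(Y·k − k_d) − 1] = 36.3 × (1 + 0.110 × 16.9) / [16.9 × (0.484 × 8.70 − 0.110) − 1] = 103.8 / 68.30 = 1.519 mg/L.
Correct the yield for decay: Y_obs = Y/(1 + k_d θ_c) = 0.484 / (1 + 0.110 × 16.9) = 0.484 / 2.859 = 0.1693.
ΔS = 1480 − 1.52 = 1478 mg/L, so the substrate removal rate is 268 × 1478/1000 = 396.2 kg bCOD/d.
Biomass produced: P_X = Y_obs·Q·ΔS = 0.1693 × 396.2 ≈ 67.08 kg VSS/d.

P_X ≈ 67.1 kg VSS/d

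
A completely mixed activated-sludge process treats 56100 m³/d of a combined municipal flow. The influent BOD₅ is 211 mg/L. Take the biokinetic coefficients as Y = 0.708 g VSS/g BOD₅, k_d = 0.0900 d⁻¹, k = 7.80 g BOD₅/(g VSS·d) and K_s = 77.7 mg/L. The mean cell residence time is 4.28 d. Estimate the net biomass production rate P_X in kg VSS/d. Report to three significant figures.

Effluent substrate depends only on kinetics and SRT: S = K_s(1 + k_d θ_c) / [θ_c(Yk − k_d) − 1] = 77.7 × (1 + 0.0900 × 4.28) / [4.28 × (0.708 × 7.80 − 0.0900) − 1] = 107.6 / 22.25 = 4.837 mg/L.
Observed yield with endogenous decay: Y_obs = Y / (1 + k_d·θ_c) = 0.708 / (1 + 0.0900 × 4.28) = 0.708 / 1.385 = 0.5111 g VSS/g BOD₅.
Substrate removed = Q·(S₀ − S) = 56100 m³/d × (211 − 4.84) g/m³ = 1.16×10^7 g/d = 11566 kg/d.
So the net sludge growth is P_X = 0.5111 × 11566 = 5911 kg VSS/d.

P_X ≈ 5910 kg VSS/d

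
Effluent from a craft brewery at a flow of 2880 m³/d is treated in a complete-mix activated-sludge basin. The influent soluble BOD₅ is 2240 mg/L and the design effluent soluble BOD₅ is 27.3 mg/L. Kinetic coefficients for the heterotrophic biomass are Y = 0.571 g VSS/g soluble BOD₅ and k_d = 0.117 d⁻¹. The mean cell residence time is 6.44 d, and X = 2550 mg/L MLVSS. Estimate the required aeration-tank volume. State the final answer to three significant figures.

V ≈ 5240 m³

Steady-state biomass mass balance: V·X·(1 + k_d·θ_c) = Y·Q·(S₀ − S)·θ_c, so V = 0.571 × 2880 × (2240 − 27.3) × 6.44 / [2550 × (1 + 0.117 × 6.44)] = 2.34×10^7 / 4471 = 5241 m³.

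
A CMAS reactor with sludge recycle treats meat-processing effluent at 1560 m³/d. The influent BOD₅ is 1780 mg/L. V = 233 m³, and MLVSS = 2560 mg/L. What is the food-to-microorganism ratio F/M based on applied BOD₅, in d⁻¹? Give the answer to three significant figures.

Food-to-microorganism ratio F/M = Q S₀ / (V X) = 1560 × 1780 / (233.0 × 2560) = 4.655 d⁻¹.

F/M ≈ 4.66 d⁻¹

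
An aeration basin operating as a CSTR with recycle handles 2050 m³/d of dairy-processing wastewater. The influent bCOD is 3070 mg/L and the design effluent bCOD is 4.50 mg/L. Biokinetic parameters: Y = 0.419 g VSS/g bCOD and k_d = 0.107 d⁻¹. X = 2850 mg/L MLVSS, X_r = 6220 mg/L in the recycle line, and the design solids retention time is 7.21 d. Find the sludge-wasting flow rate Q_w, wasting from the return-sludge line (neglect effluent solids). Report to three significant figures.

Q_w ≈ 239 m³/d

From the SRT design equation V = Y Q (S₀−S) θ_c / [X (1 + k_d θ_c)] = 0.419 × 2050 × (3070 − 4.50) × 7.21 / [2850 × (1 + 0.107 × 7.21)] = 1.9×10^7 / 5049 = 3760 m³.
Q_w = (V·X)/(θ_c X_r) = 3760 × 2850 / (7.21 × 6220) = 239.0 m³/d.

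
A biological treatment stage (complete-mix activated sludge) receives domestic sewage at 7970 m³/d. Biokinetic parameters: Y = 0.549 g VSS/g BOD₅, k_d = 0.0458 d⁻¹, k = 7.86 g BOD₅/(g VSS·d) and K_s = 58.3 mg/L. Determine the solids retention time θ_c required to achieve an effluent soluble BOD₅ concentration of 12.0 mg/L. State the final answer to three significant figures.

From 1/θ_c = Y·k·S/(K_s + S) − k_d: Y·k·S/(K_s+S) = 0.549 × 7.86 × 12.0 / (58.3 + 12.0) = 0.7366 d⁻¹.
1/θ_c = 0.7366 − 0.0458 = 0.6908 d⁻¹, so θ_c = 1.448 d.

θ_c ≈ 1.45 d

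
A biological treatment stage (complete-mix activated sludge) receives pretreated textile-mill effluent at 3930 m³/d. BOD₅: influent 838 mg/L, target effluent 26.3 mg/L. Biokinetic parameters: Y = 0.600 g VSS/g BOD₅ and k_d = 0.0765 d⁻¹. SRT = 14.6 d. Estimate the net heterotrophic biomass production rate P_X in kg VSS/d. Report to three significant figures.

P_X ≈ 904 kg VSS/d

Correct the yield for decay: Y_obs = Y/(1 + k_d θ_c) = 0.600 / (1 + 0.0765 × 14.6) = 0.600 / 2.117 = 0.2834.
Mass of BOD₅ removed per day: Q(S₀ − S) = 3930 × 811.7 g/m³ = 3190 kg/d.
Biomass produced: P_X = Y_obs·Q·ΔS = 0.2834 × 3190 ≈ 904.1 kg VSS/d.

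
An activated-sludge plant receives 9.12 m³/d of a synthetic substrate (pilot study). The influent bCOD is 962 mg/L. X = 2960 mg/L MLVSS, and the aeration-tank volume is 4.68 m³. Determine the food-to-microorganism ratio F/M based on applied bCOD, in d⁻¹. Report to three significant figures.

Food-to-microorganism ratio F/M = Q S₀ / (V X) = 9.12 × 962 / (4.680 × 2960) = 0.6333 d⁻¹.

F/M ≈ 0.633 d⁻¹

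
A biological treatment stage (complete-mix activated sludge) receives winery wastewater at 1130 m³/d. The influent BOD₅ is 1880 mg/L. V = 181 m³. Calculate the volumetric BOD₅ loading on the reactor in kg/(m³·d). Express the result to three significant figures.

Applied BOD₅ load per unit volume = Q·S₀/V = (1130 × 1880/1000)/181.0 = 11.74 kg BOD₅·m⁻³·d⁻¹.

L_v ≈ 11.7 kg BOD₅/(m³·d)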